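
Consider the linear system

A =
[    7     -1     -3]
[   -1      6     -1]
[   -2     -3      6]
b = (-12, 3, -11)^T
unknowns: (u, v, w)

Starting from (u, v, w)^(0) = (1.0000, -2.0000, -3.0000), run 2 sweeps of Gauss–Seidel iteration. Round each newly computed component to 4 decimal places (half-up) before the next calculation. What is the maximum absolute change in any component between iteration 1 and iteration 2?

0.1207

Iteration 1:
  u = (-12 - (-1)·-2.0000 - (-3)·-3.0000) / (7) = -3.2857
  v = (3 - (-1)·-3.2857 - (-1)·-3.0000) / (6) = -0.5476
  w = (-11 - (-2)·-3.2857 - (-3)·-0.5476) / (6) = -3.2024
Iteration 2:
  u = (-12 - (-1)·-0.5476 - (-3)·-3.2024) / (7) = -3.1650
  v = (3 - (-1)·-3.1650 - (-1)·-3.2024) / (6) = -0.5612
  w = (-11 - (-2)·-3.1650 - (-3)·-0.5612) / (6) = -3.1689
Change: (0.1207, -0.0136, 0.0335) → max |·| = 0.1207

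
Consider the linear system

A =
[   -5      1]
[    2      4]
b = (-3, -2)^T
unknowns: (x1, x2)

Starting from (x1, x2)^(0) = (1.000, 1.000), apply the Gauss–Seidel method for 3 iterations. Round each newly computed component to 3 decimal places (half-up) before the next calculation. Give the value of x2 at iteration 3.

Iteration 1:
  x1 = (-3 - (1)·1.000) / (-5) = 0.800
  x2 = (-2 - (2)·0.800) / (4) = -0.900
Iteration 2:
  x1 = (-3 - (1)·-0.900) / (-5) = 0.420
  x2 = (-2 - (2)·0.420) / (4) = -0.710
Iteration 3:
  x1 = (-3 - (1)·-0.710) / (-5) = 0.458
  x2 = (-2 - (2)·0.458) / (4) = -0.729

-0.729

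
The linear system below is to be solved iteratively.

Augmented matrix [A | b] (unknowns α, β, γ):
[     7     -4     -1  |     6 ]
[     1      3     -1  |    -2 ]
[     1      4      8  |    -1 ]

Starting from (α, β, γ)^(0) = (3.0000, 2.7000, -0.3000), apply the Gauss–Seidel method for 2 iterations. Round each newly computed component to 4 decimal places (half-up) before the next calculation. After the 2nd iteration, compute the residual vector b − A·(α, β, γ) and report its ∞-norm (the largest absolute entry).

3.7836

Iteration 1:
  α = (6 - (-4)·2.7000 - (-1)·-0.3000) / (7) = 2.3571
  β = (-2 - (1)·2.3571 - (-1)·-0.3000) / (3) = -1.5524
  γ = (-1 - (1)·2.3571 - (4)·-1.5524) / (8) = 0.3566
Iteration 2:
  α = (6 - (-4)·-1.5524 - (-1)·0.3566) / (7) = 0.0210
  β = (-2 - (1)·0.0210 - (-1)·0.3566) / (3) = -0.5548
  γ = (-1 - (1)·0.0210 - (4)·-0.5548) / (8) = 0.1498
Residual b − A·x = (3.7836, -0.2068, -0.0002); ∞-norm = 3.7836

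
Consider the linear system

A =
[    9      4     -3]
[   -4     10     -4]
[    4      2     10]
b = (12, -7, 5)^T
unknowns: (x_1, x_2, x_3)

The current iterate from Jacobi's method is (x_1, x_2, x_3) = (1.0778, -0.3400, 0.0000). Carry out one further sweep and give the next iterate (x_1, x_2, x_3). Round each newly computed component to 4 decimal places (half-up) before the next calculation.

(1.4844, -0.2689, 0.1369)

One sweep:
  x_1 = (12 - (4)·-0.3400 - (-3)·0.0000) / (9) = 1.4844
  x_2 = (-7 - (-4)·1.0778 - (-4)·0.0000) / (10) = -0.2689
  x_3 = (5 - (4)·1.0778 - (2)·-0.3400) / (10) = 0.1369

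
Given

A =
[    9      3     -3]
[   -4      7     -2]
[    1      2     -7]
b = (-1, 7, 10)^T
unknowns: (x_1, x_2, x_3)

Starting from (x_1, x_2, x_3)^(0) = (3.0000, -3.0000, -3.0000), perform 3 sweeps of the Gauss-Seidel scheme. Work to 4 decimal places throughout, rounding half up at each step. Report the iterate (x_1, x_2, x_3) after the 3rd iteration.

Iteration 1:
  x_1 = (-1 - (3)·-3.0000 - (-3)·-3.0000) / (9) = -0.1111
  x_2 = (7 - (-4)·-0.1111 - (-2)·-3.0000) / (7) = 0.0794
  x_3 = (10 - (1)·-0.1111 - (2)·0.0794) / (-7) = -1.4218
Iteration 2:
  x_1 = (-1 - (3)·0.0794 - (-3)·-1.4218) / (9) = -0.6115
  x_2 = (7 - (-4)·-0.6115 - (-2)·-1.4218) / (7) = 0.2443
  x_3 = (10 - (1)·-0.6115 - (2)·0.2443) / (-7) = -1.4461
Iteration 3:
  x_1 = (-1 - (3)·0.2443 - (-3)·-1.4461) / (9) = -0.6746
  x_2 = (7 - (-4)·-0.6746 - (-2)·-1.4461) / (7) = 0.2013
  x_3 = (10 - (1)·-0.6746 - (2)·0.2013) / (-7) = -1.4674

(-0.6746, 0.2013, -1.4674)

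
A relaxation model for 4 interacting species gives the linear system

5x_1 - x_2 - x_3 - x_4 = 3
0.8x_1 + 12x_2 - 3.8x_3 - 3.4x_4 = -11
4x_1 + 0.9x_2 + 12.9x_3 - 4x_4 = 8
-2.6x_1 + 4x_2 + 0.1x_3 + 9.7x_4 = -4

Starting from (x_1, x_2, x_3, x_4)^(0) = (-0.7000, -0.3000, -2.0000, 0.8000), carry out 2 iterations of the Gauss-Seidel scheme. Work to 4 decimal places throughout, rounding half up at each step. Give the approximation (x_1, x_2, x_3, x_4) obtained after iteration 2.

(0.5477, -0.6177, 0.5595, -0.0166)

Iteration 1:
  x_1 = (3 - (-1)·-0.3000 - (-1)·-2.0000 - (-1)·0.8000) / (5) = 0.3000
  x_2 = (-11 - (0.8)·0.3000 - (-3.8)·-2.0000 - (-3.4)·0.8000) / (12) = -1.3433
  x_3 = (8 - (4)·0.3000 - (0.9)·-1.3433 - (-4)·0.8000) / (12.9) = 0.8689
  x_4 = (-4 - (-2.6)·0.3000 - (4)·-1.3433 - (0.1)·0.8689) / (9.7) = 0.2130
Iteration 2:
  x_1 = (3 - (-1)·-1.3433 - (-1)·0.8689 - (-1)·0.2130) / (5) = 0.5477
  x_2 = (-11 - (0.8)·0.5477 - (-3.8)·0.8689 - (-3.4)·0.2130) / (12) = -0.6177
  x_3 = (8 - (4)·0.5477 - (0.9)·-0.6177 - (-4)·0.2130) / (12.9) = 0.5595
  x_4 = (-4 - (-2.6)·0.5477 - (4)·-0.6177 - (0.1)·0.5595) / (9.7) = -0.0166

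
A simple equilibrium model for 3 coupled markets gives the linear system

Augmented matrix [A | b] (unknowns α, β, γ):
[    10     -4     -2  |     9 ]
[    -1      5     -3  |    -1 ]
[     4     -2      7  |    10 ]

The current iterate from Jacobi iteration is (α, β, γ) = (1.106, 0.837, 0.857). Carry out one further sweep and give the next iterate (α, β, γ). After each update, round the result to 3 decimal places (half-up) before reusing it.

One sweep:
  α = (9 - (-4)·0.837 - (-2)·0.857) / (10) = 1.406
  β = (-1 - (-1)·1.106 - (-3)·0.857) / (5) = 0.535
  γ = (10 - (4)·1.106 - (-2)·0.837) / (7) = 1.036

(1.406, 0.535, 1.036)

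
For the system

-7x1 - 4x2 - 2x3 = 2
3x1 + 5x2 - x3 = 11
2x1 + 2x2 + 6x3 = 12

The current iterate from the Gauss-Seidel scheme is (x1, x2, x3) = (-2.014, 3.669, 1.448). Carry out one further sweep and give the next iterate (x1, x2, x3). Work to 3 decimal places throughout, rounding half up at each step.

One sweep:
  x1 = (2 - (-4)·3.669 - (-2)·1.448) / (-7) = -2.796
  x2 = (11 - (3)·-2.796 - (-1)·1.448) / (5) = 4.167
  x3 = (12 - (2)·-2.796 - (2)·4.167) / (6) = 1.543

(-2.796, 4.167, 1.543)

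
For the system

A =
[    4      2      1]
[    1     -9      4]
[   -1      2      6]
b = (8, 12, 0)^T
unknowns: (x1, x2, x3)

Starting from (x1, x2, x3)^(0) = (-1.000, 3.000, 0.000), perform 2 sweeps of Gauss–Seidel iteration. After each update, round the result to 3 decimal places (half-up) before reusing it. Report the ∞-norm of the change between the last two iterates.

2.012

Iteration 1:
  x1 = (8 - (2)·3.000 - (1)·0.000) / (4) = 0.500
  x2 = (12 - (1)·0.500 - (4)·0.000) / (-9) = -1.278
  x3 = (0 - (-1)·0.500 - (2)·-1.278) / (6) = 0.509
Iteration 2:
  x1 = (8 - (2)·-1.278 - (1)·0.509) / (4) = 2.512
  x2 = (12 - (1)·2.512 - (4)·0.509) / (-9) = -0.828
  x3 = (0 - (-1)·2.512 - (2)·-0.828) / (6) = 0.695
Change: (2.012, 0.450, 0.186) → max |·| = 2.012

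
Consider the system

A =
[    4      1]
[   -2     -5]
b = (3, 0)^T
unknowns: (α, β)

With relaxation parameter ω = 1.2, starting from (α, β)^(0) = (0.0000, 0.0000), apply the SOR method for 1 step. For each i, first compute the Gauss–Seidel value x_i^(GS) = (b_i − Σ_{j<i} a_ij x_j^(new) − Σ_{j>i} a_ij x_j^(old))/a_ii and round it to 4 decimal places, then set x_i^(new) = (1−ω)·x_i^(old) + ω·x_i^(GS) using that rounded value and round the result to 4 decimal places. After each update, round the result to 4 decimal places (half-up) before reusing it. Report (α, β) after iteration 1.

Iteration 1:
  α: GS value = (3 - (1)·0.0000) / (4) = 0.7500;  α ← (1−ω)·0.0000 + ω·0.7500 = 0.9000
  β: GS value = (0 - (-2)·0.9000) / (-5) = -0.3600;  β ← (1−ω)·0.0000 + ω·-0.3600 = -0.4320

(0.9000, -0.4320)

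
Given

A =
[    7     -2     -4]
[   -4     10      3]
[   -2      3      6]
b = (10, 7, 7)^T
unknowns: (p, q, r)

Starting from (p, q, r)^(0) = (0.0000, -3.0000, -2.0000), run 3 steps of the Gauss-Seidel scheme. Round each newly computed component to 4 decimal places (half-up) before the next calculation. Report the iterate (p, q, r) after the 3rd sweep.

(2.4736, 1.3452, 1.3186)

Iteration 1:
  p = (10 - (-2)·-3.0000 - (-4)·-2.0000) / (7) = -0.5714
  q = (7 - (-4)·-0.5714 - (3)·-2.0000) / (10) = 1.0714
  r = (7 - (-2)·-0.5714 - (3)·1.0714) / (6) = 0.4405
Iteration 2:
  p = (10 - (-2)·1.0714 - (-4)·0.4405) / (7) = 1.9864
  q = (7 - (-4)·1.9864 - (3)·0.4405) / (10) = 1.3624
  r = (7 - (-2)·1.9864 - (3)·1.3624) / (6) = 1.1476
Iteration 3:
  p = (10 - (-2)·1.3624 - (-4)·1.1476) / (7) = 2.4736
  q = (7 - (-4)·2.4736 - (3)·1.1476) / (10) = 1.3452
  r = (7 - (-2)·2.4736 - (3)·1.3452) / (6) = 1.3186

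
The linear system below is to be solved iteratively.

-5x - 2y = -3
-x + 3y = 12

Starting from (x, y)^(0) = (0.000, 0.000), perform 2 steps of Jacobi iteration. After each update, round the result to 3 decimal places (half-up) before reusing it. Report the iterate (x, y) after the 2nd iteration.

Iteration 1:
  x = (-3 - (-2)·0.000) / (-5) = 0.600
  y = (12 - (-1)·0.000) / (3) = 4.000
Iteration 2:
  x = (-3 - (-2)·4.000) / (-5) = -1.000
  y = (12 - (-1)·0.600) / (3) = 4.200

(-1.000, 4.200)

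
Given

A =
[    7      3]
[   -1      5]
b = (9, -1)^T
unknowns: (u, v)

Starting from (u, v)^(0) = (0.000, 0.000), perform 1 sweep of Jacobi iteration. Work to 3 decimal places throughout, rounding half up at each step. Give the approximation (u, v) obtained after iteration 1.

Iteration 1:
  u = (9 - (3)·0.000) / (7) = 1.286
  v = (-1 - (-1)·0.000) / (5) = -0.200

(1.286, -0.200)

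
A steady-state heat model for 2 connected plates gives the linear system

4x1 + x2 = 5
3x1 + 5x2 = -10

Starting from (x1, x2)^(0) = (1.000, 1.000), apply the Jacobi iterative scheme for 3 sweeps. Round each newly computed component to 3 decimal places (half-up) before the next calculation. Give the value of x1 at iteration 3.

1.900

Iteration 1:
  x1 = (5 - (1)·1.000) / (4) = 1.000
  x2 = (-10 - (3)·1.000) / (5) = -2.600
Iteration 2:
  x1 = (5 - (1)·-2.600) / (4) = 1.900
  x2 = (-10 - (3)·1.000) / (5) = -2.600
Iteration 3:
  x1 = (5 - (1)·-2.600) / (4) = 1.900
  x2 = (-10 - (3)·1.900) / (5) = -3.140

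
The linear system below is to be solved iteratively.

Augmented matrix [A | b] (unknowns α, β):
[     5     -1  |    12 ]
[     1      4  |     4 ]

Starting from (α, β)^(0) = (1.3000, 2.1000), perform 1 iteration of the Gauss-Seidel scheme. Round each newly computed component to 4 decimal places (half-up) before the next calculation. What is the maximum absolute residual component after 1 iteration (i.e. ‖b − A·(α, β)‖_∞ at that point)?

1.8050

Iteration 1:
  α = (12 - (-1)·2.1000) / (5) = 2.8200
  β = (4 - (1)·2.8200) / (4) = 0.2950
Residual b − A·x = (-1.8050, 0.0000); ∞-norm = 1.8050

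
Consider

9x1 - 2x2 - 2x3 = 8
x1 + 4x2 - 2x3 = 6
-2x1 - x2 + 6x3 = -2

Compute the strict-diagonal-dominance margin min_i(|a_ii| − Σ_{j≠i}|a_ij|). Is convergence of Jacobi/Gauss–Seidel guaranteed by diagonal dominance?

1

row 1: |9| − (2+2) = 5
row 2: |4| − (1+2) = 1
row 3: |6| − (2+1) = 3
minimum over rows = 1 → strictly diagonally dominant (convergence guaranteed)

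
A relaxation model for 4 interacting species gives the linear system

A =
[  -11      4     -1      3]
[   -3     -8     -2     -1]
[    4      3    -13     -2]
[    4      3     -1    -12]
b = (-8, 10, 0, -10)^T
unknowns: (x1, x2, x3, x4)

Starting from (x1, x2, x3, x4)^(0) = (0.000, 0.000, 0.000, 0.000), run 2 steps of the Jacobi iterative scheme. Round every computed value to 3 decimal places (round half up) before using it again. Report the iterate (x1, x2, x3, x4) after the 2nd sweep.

(0.500, -1.627, -0.193, 0.763)

Iteration 1:
  x1 = (-8 - (4)·0.000 - (-1)·0.000 - (3)·0.000) / (-11) = 0.727
  x2 = (10 - (-3)·0.000 - (-2)·0.000 - (-1)·0.000) / (-8) = -1.250
  x3 = (0 - (4)·0.000 - (3)·0.000 - (-2)·0.000) / (-13) = 0.000
  x4 = (-10 - (4)·0.000 - (3)·0.000 - (-1)·0.000) / (-12) = 0.833
Iteration 2:
  x1 = (-8 - (4)·-1.250 - (-1)·0.000 - (3)·0.833) / (-11) = 0.500
  x2 = (10 - (-3)·0.727 - (-2)·0.000 - (-1)·0.833) / (-8) = -1.627
  x3 = (0 - (4)·0.727 - (3)·-1.250 - (-2)·0.833) / (-13) = -0.193
  x4 = (-10 - (4)·0.727 - (3)·-1.250 - (-1)·0.000) / (-12) = 0.763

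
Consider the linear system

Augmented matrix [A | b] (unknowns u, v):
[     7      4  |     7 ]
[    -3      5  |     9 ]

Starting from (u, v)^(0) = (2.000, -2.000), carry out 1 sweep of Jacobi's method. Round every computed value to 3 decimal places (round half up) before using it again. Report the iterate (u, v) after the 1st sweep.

(2.143, 3.000)

Iteration 1:
  u = (7 - (4)·-2.000) / (7) = 2.143
  v = (9 - (-3)·2.000) / (5) = 3.000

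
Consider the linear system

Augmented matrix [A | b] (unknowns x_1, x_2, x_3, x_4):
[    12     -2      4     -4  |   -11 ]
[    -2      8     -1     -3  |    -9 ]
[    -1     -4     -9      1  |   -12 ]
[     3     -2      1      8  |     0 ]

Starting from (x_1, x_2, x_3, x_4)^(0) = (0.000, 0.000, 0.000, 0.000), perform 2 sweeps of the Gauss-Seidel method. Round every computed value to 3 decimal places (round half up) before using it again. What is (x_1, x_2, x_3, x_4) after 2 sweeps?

Iteration 1:
  x_1 = (-11 - (-2)·0.000 - (4)·0.000 - (-4)·0.000) / (12) = -0.917
  x_2 = (-9 - (-2)·-0.917 - (-1)·0.000 - (-3)·0.000) / (8) = -1.354
  x_3 = (-12 - (-1)·-0.917 - (-4)·-1.354 - (1)·0.000) / (-9) = 2.037
  x_4 = (0 - (3)·-0.917 - (-2)·-1.354 - (1)·2.037) / (8) = -0.249
Iteration 2:
  x_1 = (-11 - (-2)·-1.354 - (4)·2.037 - (-4)·-0.249) / (12) = -1.904
  x_2 = (-9 - (-2)·-1.904 - (-1)·2.037 - (-3)·-0.249) / (8) = -1.440
  x_3 = (-12 - (-1)·-1.904 - (-4)·-1.440 - (1)·-0.249) / (-9) = 2.157
  x_4 = (0 - (3)·-1.904 - (-2)·-1.440 - (1)·2.157) / (8) = 0.084

(-1.904, -1.440, 2.157, 0.084)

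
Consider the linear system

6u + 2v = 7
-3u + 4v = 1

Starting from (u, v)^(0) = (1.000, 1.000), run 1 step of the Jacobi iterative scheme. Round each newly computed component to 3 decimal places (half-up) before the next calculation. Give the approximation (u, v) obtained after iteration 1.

(0.833, 1.000)

Iteration 1:
  u = (7 - (2)·1.000) / (6) = 0.833
  v = (1 - (-3)·1.000) / (4) = 1.000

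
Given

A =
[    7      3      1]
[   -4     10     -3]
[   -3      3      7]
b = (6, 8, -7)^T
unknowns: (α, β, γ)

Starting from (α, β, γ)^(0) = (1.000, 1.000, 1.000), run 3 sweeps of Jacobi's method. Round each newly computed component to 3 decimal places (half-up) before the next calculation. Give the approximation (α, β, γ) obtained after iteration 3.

(0.811, 0.487, -1.110)

Iteration 1:
  α = (6 - (3)·1.000 - (1)·1.000) / (7) = 0.286
  β = (8 - (-4)·1.000 - (-3)·1.000) / (10) = 1.500
  γ = (-7 - (-3)·1.000 - (3)·1.000) / (7) = -1.000
Iteration 2:
  α = (6 - (3)·1.500 - (1)·-1.000) / (7) = 0.357
  β = (8 - (-4)·0.286 - (-3)·-1.000) / (10) = 0.614
  γ = (-7 - (-3)·0.286 - (3)·1.500) / (7) = -1.520
Iteration 3:
  α = (6 - (3)·0.614 - (1)·-1.520) / (7) = 0.811
  β = (8 - (-4)·0.357 - (-3)·-1.520) / (10) = 0.487
  γ = (-7 - (-3)·0.357 - (3)·0.614) / (7) = -1.110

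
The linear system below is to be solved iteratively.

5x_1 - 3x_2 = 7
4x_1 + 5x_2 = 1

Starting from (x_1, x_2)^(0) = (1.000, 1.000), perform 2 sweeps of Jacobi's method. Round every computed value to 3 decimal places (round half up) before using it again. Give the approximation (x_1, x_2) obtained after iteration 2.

(1.040, -1.400)

Iteration 1:
  x_1 = (7 - (-3)·1.000) / (5) = 2.000
  x_2 = (1 - (4)·1.000) / (5) = -0.600
Iteration 2:
  x_1 = (7 - (-3)·-0.600) / (5) = 1.040
  x_2 = (1 - (4)·2.000) / (5) = -1.400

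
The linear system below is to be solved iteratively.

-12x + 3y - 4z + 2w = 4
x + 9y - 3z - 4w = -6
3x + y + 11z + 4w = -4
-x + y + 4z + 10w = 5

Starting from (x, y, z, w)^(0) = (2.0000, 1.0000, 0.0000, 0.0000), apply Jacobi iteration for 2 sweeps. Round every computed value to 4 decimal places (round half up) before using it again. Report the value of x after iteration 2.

Iteration 1:
  x = (4 - (3)·1.0000 - (-4)·0.0000 - (2)·0.0000) / (-12) = -0.0833
  y = (-6 - (1)·2.0000 - (-3)·0.0000 - (-4)·0.0000) / (9) = -0.8889
  z = (-4 - (3)·2.0000 - (1)·1.0000 - (4)·0.0000) / (11) = -1.0000
  w = (5 - (-1)·2.0000 - (1)·1.0000 - (4)·0.0000) / (10) = 0.6000
Iteration 2:
  x = (4 - (3)·-0.8889 - (-4)·-1.0000 - (2)·0.6000) / (-12) = -0.1222
  y = (-6 - (1)·-0.0833 - (-3)·-1.0000 - (-4)·0.6000) / (9) = -0.7241
  z = (-4 - (3)·-0.0833 - (1)·-0.8889 - (4)·0.6000) / (11) = -0.4783
  w = (5 - (-1)·-0.0833 - (1)·-0.8889 - (4)·-1.0000) / (10) = 0.9806

-0.1222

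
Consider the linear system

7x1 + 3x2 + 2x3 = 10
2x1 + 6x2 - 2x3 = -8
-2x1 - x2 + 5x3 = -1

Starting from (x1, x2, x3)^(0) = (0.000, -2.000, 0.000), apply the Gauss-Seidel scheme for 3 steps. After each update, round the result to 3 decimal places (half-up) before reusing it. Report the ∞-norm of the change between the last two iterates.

0.050

Iteration 1:
  x1 = (10 - (3)·-2.000 - (2)·0.000) / (7) = 2.286
  x2 = (-8 - (2)·2.286 - (-2)·0.000) / (6) = -2.095
  x3 = (-1 - (-2)·2.286 - (-1)·-2.095) / (5) = 0.295
Iteration 2:
  x1 = (10 - (3)·-2.095 - (2)·0.295) / (7) = 2.242
  x2 = (-8 - (2)·2.242 - (-2)·0.295) / (6) = -1.982
  x3 = (-1 - (-2)·2.242 - (-1)·-1.982) / (5) = 0.300
Iteration 3:
  x1 = (10 - (3)·-1.982 - (2)·0.300) / (7) = 2.192
  x2 = (-8 - (2)·2.192 - (-2)·0.300) / (6) = -1.964
  x3 = (-1 - (-2)·2.192 - (-1)·-1.964) / (5) = 0.284
Change: (-0.050, 0.018, -0.016) → max |·| = 0.050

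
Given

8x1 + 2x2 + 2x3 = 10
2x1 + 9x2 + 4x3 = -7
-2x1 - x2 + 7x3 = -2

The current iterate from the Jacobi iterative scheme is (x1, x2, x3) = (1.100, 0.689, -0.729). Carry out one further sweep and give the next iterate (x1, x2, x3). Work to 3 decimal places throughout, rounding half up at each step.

One sweep:
  x1 = (10 - (2)·0.689 - (2)·-0.729) / (8) = 1.260
  x2 = (-7 - (2)·1.100 - (4)·-0.729) / (9) = -0.698
  x3 = (-2 - (-2)·1.100 - (-1)·0.689) / (7) = 0.127

(1.260, -0.698, 0.127)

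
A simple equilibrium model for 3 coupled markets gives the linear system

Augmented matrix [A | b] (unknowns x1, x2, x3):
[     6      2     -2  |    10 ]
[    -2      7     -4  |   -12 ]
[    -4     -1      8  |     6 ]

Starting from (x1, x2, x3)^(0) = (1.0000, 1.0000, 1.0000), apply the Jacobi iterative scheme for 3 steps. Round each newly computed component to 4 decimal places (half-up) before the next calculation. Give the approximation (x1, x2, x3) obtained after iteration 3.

Iteration 1:
  x1 = (10 - (2)·1.0000 - (-2)·1.0000) / (6) = 1.6667
  x2 = (-12 - (-2)·1.0000 - (-4)·1.0000) / (7) = -0.8571
  x3 = (6 - (-4)·1.0000 - (-1)·1.0000) / (8) = 1.3750
Iteration 2:
  x1 = (10 - (2)·-0.8571 - (-2)·1.3750) / (6) = 2.4107
  x2 = (-12 - (-2)·1.6667 - (-4)·1.3750) / (7) = -0.4524
  x3 = (6 - (-4)·1.6667 - (-1)·-0.8571) / (8) = 1.4762
Iteration 3:
  x1 = (10 - (2)·-0.4524 - (-2)·1.4762) / (6) = 2.3095
  x2 = (-12 - (-2)·2.4107 - (-4)·1.4762) / (7) = -0.1820
  x3 = (6 - (-4)·2.4107 - (-1)·-0.4524) / (8) = 1.8988

(2.3095, -0.1820, 1.8988)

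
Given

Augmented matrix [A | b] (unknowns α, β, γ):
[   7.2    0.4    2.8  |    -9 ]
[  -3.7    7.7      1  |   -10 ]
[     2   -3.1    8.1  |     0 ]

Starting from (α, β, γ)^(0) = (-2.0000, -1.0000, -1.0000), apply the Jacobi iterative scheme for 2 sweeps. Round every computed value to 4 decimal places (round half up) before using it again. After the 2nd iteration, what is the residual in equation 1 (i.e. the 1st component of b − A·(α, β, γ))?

1.8647

Iteration 1:
  α = (-9 - (0.4)·-1.0000 - (2.8)·-1.0000) / (7.2) = -0.8056
  β = (-10 - (-3.7)·-2.0000 - (1)·-1.0000) / (7.7) = -2.1299
  γ = (0 - (2)·-2.0000 - (-3.1)·-1.0000) / (8.1) = 0.1111
Iteration 2:
  α = (-9 - (0.4)·-2.1299 - (2.8)·0.1111) / (7.2) = -1.1749
  β = (-10 - (-3.7)·-0.8056 - (1)·0.1111) / (7.7) = -1.7002
  γ = (0 - (2)·-0.8056 - (-3.1)·-2.1299) / (8.1) = -0.6162
Residual b − A·x = (1.8647, -0.6394, 2.0704)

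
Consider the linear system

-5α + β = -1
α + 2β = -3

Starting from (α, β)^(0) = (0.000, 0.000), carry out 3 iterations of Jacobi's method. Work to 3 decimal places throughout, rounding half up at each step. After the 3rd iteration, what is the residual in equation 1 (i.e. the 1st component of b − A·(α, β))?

-0.150

Iteration 1:
  α = (-1 - (1)·0.000) / (-5) = 0.200
  β = (-3 - (1)·0.000) / (2) = -1.500
Iteration 2:
  α = (-1 - (1)·-1.500) / (-5) = -0.100
  β = (-3 - (1)·0.200) / (2) = -1.600
Iteration 3:
  α = (-1 - (1)·-1.600) / (-5) = -0.120
  β = (-3 - (1)·-0.100) / (2) = -1.450
Residual b − A·x = (-0.150, 0.020)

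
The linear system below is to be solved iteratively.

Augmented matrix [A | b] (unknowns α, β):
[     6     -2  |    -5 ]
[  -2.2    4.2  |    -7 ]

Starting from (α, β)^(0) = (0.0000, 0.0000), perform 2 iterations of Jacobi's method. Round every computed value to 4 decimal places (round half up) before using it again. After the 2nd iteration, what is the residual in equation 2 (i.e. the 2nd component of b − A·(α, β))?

Iteration 1:
  α = (-5 - (-2)·0.0000) / (6) = -0.8333
  β = (-7 - (-2.2)·0.0000) / (4.2) = -1.6667
Iteration 2:
  α = (-5 - (-2)·-1.6667) / (6) = -1.3889
  β = (-7 - (-2.2)·-0.8333) / (4.2) = -2.1032
Residual b − A·x = (-0.8730, -1.2221)

-1.2221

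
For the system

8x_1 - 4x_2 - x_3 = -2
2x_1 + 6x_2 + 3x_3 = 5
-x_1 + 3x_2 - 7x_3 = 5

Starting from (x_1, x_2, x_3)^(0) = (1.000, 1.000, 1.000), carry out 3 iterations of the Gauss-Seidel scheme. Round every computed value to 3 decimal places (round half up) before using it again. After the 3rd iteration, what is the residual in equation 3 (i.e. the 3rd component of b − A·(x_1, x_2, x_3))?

Iteration 1:
  x_1 = (-2 - (-4)·1.000 - (-1)·1.000) / (8) = 0.375
  x_2 = (5 - (2)·0.375 - (3)·1.000) / (6) = 0.208
  x_3 = (5 - (-1)·0.375 - (3)·0.208) / (-7) = -0.679
Iteration 2:
  x_1 = (-2 - (-4)·0.208 - (-1)·-0.679) / (8) = -0.231
  x_2 = (5 - (2)·-0.231 - (3)·-0.679) / (6) = 1.250
  x_3 = (5 - (-1)·-0.231 - (3)·1.250) / (-7) = -0.146
Iteration 3:
  x_1 = (-2 - (-4)·1.250 - (-1)·-0.146) / (8) = 0.357
  x_2 = (5 - (2)·0.357 - (3)·-0.146) / (6) = 0.787
  x_3 = (5 - (-1)·0.357 - (3)·0.787) / (-7) = -0.428
Residual b − A·x = (-2.136, 0.848, 0.000)

0.000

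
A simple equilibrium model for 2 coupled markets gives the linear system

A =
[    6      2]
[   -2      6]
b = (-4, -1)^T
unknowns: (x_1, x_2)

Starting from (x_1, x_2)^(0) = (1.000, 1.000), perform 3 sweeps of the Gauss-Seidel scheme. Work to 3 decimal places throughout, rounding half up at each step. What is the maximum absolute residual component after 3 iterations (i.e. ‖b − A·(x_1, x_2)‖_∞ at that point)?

0.040

Iteration 1:
  x_1 = (-4 - (2)·1.000) / (6) = -1.000
  x_2 = (-1 - (-2)·-1.000) / (6) = -0.500
Iteration 2:
  x_1 = (-4 - (2)·-0.500) / (6) = -0.500
  x_2 = (-1 - (-2)·-0.500) / (6) = -0.333
Iteration 3:
  x_1 = (-4 - (2)·-0.333) / (6) = -0.556
  x_2 = (-1 - (-2)·-0.556) / (6) = -0.352
Residual b − A·x = (0.040, 0.000); ∞-norm = 0.040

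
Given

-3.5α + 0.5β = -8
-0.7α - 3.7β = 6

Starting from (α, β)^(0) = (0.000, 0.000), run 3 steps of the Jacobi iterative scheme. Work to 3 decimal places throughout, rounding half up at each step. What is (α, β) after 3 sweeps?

Iteration 1:
  α = (-8 - (0.5)·0.000) / (-3.5) = 2.286
  β = (6 - (-0.7)·0.000) / (-3.7) = -1.622
Iteration 2:
  α = (-8 - (0.5)·-1.622) / (-3.5) = 2.054
  β = (6 - (-0.7)·2.286) / (-3.7) = -2.054
Iteration 3:
  α = (-8 - (0.5)·-2.054) / (-3.5) = 1.992
  β = (6 - (-0.7)·2.054) / (-3.7) = -2.010

(1.992, -2.010)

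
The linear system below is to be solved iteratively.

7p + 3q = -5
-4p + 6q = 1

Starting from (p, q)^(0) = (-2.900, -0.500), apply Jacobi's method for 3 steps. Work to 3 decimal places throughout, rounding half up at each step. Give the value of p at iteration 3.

-0.643

Iteration 1:
  p = (-5 - (3)·-0.500) / (7) = -0.500
  q = (1 - (-4)·-2.900) / (6) = -1.767
Iteration 2:
  p = (-5 - (3)·-1.767) / (7) = 0.043
  q = (1 - (-4)·-0.500) / (6) = -0.167
Iteration 3:
  p = (-5 - (3)·-0.167) / (7) = -0.643
  q = (1 - (-4)·0.043) / (6) = 0.195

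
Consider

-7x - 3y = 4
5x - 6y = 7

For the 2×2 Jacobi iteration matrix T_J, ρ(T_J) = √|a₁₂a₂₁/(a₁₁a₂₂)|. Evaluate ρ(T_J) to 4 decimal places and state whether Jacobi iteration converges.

a₁₂a₂₁/(a₁₁a₂₂) = (-3)·(5) / ((-7)·(-6)) = -0.357143
ρ = √|-0.357143| = √0.357143 = 0.5976
ρ < 1, so Jacobi converges

0.5976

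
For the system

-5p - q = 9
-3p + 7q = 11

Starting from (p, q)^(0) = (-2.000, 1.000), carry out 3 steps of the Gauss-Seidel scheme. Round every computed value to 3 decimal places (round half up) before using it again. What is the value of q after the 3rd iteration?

0.737

Iteration 1:
  p = (9 - (-1)·1.000) / (-5) = -2.000
  q = (11 - (-3)·-2.000) / (7) = 0.714
Iteration 2:
  p = (9 - (-1)·0.714) / (-5) = -1.943
  q = (11 - (-3)·-1.943) / (7) = 0.739
Iteration 3:
  p = (9 - (-1)·0.739) / (-5) = -1.948
  q = (11 - (-3)·-1.948) / (7) = 0.737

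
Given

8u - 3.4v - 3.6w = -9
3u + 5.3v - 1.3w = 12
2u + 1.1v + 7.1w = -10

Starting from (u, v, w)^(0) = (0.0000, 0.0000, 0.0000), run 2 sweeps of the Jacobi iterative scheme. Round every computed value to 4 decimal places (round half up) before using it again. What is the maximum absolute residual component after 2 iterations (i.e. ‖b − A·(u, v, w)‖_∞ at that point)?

Iteration 1:
  u = (-9 - (-3.4)·0.0000 - (-3.6)·0.0000) / (8) = -1.1250
  v = (12 - (3)·0.0000 - (-1.3)·0.0000) / (5.3) = 2.2642
  w = (-10 - (2)·0.0000 - (1.1)·0.0000) / (7.1) = -1.4085
Iteration 2:
  u = (-9 - (-3.4)·2.2642 - (-3.6)·-1.4085) / (8) = -0.7965
  v = (12 - (3)·-1.1250 - (-1.3)·-1.4085) / (5.3) = 2.5555
  w = (-10 - (2)·-1.1250 - (1.1)·2.2642) / (7.1) = -1.4423
Residual b − A·x = (0.8684, -1.0296, -0.9777); ∞-norm = 1.0296

1.0296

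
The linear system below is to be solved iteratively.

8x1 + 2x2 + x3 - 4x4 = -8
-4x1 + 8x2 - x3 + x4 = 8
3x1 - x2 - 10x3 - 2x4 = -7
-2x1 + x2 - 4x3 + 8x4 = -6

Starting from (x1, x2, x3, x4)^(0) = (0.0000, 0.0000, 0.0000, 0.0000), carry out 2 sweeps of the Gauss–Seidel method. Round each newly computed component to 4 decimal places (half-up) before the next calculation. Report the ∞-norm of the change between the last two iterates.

0.6125

Iteration 1:
  x1 = (-8 - (2)·0.0000 - (1)·0.0000 - (-4)·0.0000) / (8) = -1.0000
  x2 = (8 - (-4)·-1.0000 - (-1)·0.0000 - (1)·0.0000) / (8) = 0.5000
  x3 = (-7 - (3)·-1.0000 - (-1)·0.5000 - (-2)·0.0000) / (-10) = 0.3500
  x4 = (-6 - (-2)·-1.0000 - (1)·0.5000 - (-4)·0.3500) / (8) = -0.8875
Iteration 2:
  x1 = (-8 - (2)·0.5000 - (1)·0.3500 - (-4)·-0.8875) / (8) = -1.6125
  x2 = (8 - (-4)·-1.6125 - (-1)·0.3500 - (1)·-0.8875) / (8) = 0.3484
  x3 = (-7 - (3)·-1.6125 - (-1)·0.3484 - (-2)·-0.8875) / (-10) = 0.3589
  x4 = (-6 - (-2)·-1.6125 - (1)·0.3484 - (-4)·0.3589) / (8) = -1.0172
Change: (-0.6125, -0.1516, 0.0089, -0.1297) → max |·| = 0.6125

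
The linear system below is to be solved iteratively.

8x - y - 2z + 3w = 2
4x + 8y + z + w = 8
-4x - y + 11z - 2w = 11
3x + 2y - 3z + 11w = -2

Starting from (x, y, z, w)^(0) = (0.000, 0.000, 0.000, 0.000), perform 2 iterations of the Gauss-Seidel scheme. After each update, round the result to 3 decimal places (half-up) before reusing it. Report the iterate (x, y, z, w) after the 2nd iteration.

(0.686, 0.522, 1.281, -0.114)

Iteration 1:
  x = (2 - (-1)·0.000 - (-2)·0.000 - (3)·0.000) / (8) = 0.250
  y = (8 - (4)·0.250 - (1)·0.000 - (1)·0.000) / (8) = 0.875
  z = (11 - (-4)·0.250 - (-1)·0.875 - (-2)·0.000) / (11) = 1.170
  w = (-2 - (3)·0.250 - (2)·0.875 - (-3)·1.170) / (11) = -0.090
Iteration 2:
  x = (2 - (-1)·0.875 - (-2)·1.170 - (3)·-0.090) / (8) = 0.686
  y = (8 - (4)·0.686 - (1)·1.170 - (1)·-0.090) / (8) = 0.522
  z = (11 - (-4)·0.686 - (-1)·0.522 - (-2)·-0.090) / (11) = 1.281
  w = (-2 - (3)·0.686 - (2)·0.522 - (-3)·1.281) / (11) = -0.114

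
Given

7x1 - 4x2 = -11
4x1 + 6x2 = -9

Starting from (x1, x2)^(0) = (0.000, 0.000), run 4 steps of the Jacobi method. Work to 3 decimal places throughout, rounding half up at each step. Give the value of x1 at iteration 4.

-1.503

Iteration 1:
  x1 = (-11 - (-4)·0.000) / (7) = -1.571
  x2 = (-9 - (4)·0.000) / (6) = -1.500
Iteration 2:
  x1 = (-11 - (-4)·-1.500) / (7) = -2.429
  x2 = (-9 - (4)·-1.571) / (6) = -0.453
Iteration 3:
  x1 = (-11 - (-4)·-0.453) / (7) = -1.830
  x2 = (-9 - (4)·-2.429) / (6) = 0.119
Iteration 4:
  x1 = (-11 - (-4)·0.119) / (7) = -1.503
  x2 = (-9 - (4)·-1.830) / (6) = -0.280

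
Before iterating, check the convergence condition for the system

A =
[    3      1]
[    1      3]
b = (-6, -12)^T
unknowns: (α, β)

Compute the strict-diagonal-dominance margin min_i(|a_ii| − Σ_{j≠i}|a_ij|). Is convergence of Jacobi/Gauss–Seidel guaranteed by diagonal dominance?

2

row 1: |3| − (1) = 2
row 2: |3| − (1) = 2
minimum over rows = 2 → strictly diagonally dominant (convergence guaranteed)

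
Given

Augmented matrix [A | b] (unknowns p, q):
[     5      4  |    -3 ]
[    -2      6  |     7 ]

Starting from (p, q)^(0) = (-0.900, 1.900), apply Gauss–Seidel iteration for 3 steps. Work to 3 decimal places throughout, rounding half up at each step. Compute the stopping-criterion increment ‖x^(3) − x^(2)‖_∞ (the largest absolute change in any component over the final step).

Iteration 1:
  p = (-3 - (4)·1.900) / (5) = -2.120
  q = (7 - (-2)·-2.120) / (6) = 0.460
Iteration 2:
  p = (-3 - (4)·0.460) / (5) = -0.968
  q = (7 - (-2)·-0.968) / (6) = 0.844
Iteration 3:
  p = (-3 - (4)·0.844) / (5) = -1.275
  q = (7 - (-2)·-1.275) / (6) = 0.742
Change: (-0.307, -0.102) → max |·| = 0.307

0.307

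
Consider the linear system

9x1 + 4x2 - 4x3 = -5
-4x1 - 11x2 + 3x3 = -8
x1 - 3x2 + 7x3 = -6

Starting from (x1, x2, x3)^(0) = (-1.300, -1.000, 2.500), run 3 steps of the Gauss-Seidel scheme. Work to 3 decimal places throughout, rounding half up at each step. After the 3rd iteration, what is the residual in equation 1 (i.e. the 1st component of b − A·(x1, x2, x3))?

-0.156

Iteration 1:
  x1 = (-5 - (4)·-1.000 - (-4)·2.500) / (9) = 1.000
  x2 = (-8 - (-4)·1.000 - (3)·2.500) / (-11) = 1.045
  x3 = (-6 - (1)·1.000 - (-3)·1.045) / (7) = -0.552
Iteration 2:
  x1 = (-5 - (4)·1.045 - (-4)·-0.552) / (9) = -1.265
  x2 = (-8 - (-4)·-1.265 - (3)·-0.552) / (-11) = 1.037
  x3 = (-6 - (1)·-1.265 - (-3)·1.037) / (7) = -0.232
Iteration 3:
  x1 = (-5 - (4)·1.037 - (-4)·-0.232) / (9) = -1.120
  x2 = (-8 - (-4)·-1.120 - (3)·-0.232) / (-11) = 1.071
  x3 = (-6 - (1)·-1.120 - (-3)·1.071) / (7) = -0.238
Residual b − A·x = (-0.156, 0.015, -0.001)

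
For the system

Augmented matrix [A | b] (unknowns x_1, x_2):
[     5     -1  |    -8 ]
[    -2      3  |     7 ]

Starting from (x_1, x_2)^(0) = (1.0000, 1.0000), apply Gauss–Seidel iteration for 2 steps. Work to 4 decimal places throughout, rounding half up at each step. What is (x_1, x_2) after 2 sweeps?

Iteration 1:
  x_1 = (-8 - (-1)·1.0000) / (5) = -1.4000
  x_2 = (7 - (-2)·-1.4000) / (3) = 1.4000
Iteration 2:
  x_1 = (-8 - (-1)·1.4000) / (5) = -1.3200
  x_2 = (7 - (-2)·-1.3200) / (3) = 1.4533

(-1.3200, 1.4533)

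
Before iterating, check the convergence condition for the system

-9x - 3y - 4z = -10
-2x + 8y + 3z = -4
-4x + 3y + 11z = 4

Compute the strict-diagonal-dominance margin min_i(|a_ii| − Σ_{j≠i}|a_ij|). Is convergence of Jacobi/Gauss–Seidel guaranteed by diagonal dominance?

row 1: |-9| − (3+4) = 2
row 2: |8| − (2+3) = 3
row 3: |11| − (4+3) = 4
minimum over rows = 2 → strictly diagonally dominant (convergence guaranteed)

2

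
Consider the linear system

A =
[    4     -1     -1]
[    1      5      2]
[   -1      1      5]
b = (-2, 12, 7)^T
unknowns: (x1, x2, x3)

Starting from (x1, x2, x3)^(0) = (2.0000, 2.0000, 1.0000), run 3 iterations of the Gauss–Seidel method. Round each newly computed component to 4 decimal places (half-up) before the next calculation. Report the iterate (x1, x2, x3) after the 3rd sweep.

Iteration 1:
  x1 = (-2 - (-1)·2.0000 - (-1)·1.0000) / (4) = 0.2500
  x2 = (12 - (1)·0.2500 - (2)·1.0000) / (5) = 1.9500
  x3 = (7 - (-1)·0.2500 - (1)·1.9500) / (5) = 1.0600
Iteration 2:
  x1 = (-2 - (-1)·1.9500 - (-1)·1.0600) / (4) = 0.2525
  x2 = (12 - (1)·0.2525 - (2)·1.0600) / (5) = 1.9255
  x3 = (7 - (-1)·0.2525 - (1)·1.9255) / (5) = 1.0654
Iteration 3:
  x1 = (-2 - (-1)·1.9255 - (-1)·1.0654) / (4) = 0.2477
  x2 = (12 - (1)·0.2477 - (2)·1.0654) / (5) = 1.9243
  x3 = (7 - (-1)·0.2477 - (1)·1.9243) / (5) = 1.0647

(0.2477, 1.9243, 1.0647)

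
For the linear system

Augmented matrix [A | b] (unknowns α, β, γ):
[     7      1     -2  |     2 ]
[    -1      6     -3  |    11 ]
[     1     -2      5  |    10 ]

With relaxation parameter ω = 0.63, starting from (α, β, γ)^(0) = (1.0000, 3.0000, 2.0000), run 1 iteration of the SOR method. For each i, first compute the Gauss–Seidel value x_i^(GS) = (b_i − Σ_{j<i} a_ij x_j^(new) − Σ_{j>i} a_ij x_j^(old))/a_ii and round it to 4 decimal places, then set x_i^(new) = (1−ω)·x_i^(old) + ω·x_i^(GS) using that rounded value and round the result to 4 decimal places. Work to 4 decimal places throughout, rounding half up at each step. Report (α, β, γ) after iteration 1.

(0.6400, 2.9622, 2.6658)

Iteration 1:
  α: GS value = (2 - (1)·3.0000 - (-2)·2.0000) / (7) = 0.4286;  α ← (1−ω)·1.0000 + ω·0.4286 = 0.6400
  β: GS value = (11 - (-1)·0.6400 - (-3)·2.0000) / (6) = 2.9400;  β ← (1−ω)·3.0000 + ω·2.9400 = 2.9622
  γ: GS value = (10 - (1)·0.6400 - (-2)·2.9622) / (5) = 3.0569;  γ ← (1−ω)·2.0000 + ω·3.0569 = 2.6658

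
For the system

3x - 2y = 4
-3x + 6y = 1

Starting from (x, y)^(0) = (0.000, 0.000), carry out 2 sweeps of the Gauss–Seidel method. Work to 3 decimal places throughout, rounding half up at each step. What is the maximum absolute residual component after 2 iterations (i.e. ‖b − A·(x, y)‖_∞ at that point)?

Iteration 1:
  x = (4 - (-2)·0.000) / (3) = 1.333
  y = (1 - (-3)·1.333) / (6) = 0.833
Iteration 2:
  x = (4 - (-2)·0.833) / (3) = 1.889
  y = (1 - (-3)·1.889) / (6) = 1.111
Residual b − A·x = (0.555, 0.001); ∞-norm = 0.555

0.555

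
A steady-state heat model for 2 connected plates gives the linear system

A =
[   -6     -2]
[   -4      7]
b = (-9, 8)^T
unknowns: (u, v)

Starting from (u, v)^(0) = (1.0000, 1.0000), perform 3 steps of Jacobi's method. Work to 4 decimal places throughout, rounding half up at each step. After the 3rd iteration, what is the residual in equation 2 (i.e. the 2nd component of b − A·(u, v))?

-0.1273

Iteration 1:
  u = (-9 - (-2)·1.0000) / (-6) = 1.1667
  v = (8 - (-4)·1.0000) / (7) = 1.7143
Iteration 2:
  u = (-9 - (-2)·1.7143) / (-6) = 0.9286
  v = (8 - (-4)·1.1667) / (7) = 1.8095
Iteration 3:
  u = (-9 - (-2)·1.8095) / (-6) = 0.8968
  v = (8 - (-4)·0.9286) / (7) = 1.6735
Residual b − A·x = (-0.2722, -0.1273)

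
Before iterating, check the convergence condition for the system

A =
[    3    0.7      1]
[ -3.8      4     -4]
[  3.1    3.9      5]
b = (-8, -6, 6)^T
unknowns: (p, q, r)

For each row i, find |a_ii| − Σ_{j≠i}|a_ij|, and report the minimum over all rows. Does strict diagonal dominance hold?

-3.8

row 1: |3| − (0.7+1) = 1.3
row 2: |4| − (3.8+4) = -3.8
row 3: |5| − (3.1+3.9) = -2
minimum over rows = -3.8 → not strictly diagonally dominant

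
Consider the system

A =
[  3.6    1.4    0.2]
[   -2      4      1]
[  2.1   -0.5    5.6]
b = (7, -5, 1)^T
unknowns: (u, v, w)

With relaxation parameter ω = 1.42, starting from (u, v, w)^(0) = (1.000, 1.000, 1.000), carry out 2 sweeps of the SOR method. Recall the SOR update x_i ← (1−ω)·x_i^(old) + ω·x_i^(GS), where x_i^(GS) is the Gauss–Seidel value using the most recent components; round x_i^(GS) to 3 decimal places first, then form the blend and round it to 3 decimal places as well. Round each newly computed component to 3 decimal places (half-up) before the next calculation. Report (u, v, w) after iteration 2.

Iteration 1:
  u: GS value = (7 - (1.4)·1.000 - (0.2)·1.000) / (3.6) = 1.500;  u ← (1−ω)·1.000 + ω·1.500 = 1.710
  v: GS value = (-5 - (-2)·1.710 - (1)·1.000) / (4) = -0.645;  v ← (1−ω)·1.000 + ω·-0.645 = -1.336
  w: GS value = (1 - (2.1)·1.710 - (-0.5)·-1.336) / (5.6) = -0.582;  w ← (1−ω)·1.000 + ω·-0.582 = -1.246
Iteration 2:
  u: GS value = (7 - (1.4)·-1.336 - (0.2)·-1.246) / (3.6) = 2.533;  u ← (1−ω)·1.710 + ω·2.533 = 2.879
  v: GS value = (-5 - (-2)·2.879 - (1)·-1.246) / (4) = 0.501;  v ← (1−ω)·-1.336 + ω·0.501 = 1.273
  w: GS value = (1 - (2.1)·2.879 - (-0.5)·1.273) / (5.6) = -0.787;  w ← (1−ω)·-1.246 + ω·-0.787 = -0.594

(2.879, 1.273, -0.594)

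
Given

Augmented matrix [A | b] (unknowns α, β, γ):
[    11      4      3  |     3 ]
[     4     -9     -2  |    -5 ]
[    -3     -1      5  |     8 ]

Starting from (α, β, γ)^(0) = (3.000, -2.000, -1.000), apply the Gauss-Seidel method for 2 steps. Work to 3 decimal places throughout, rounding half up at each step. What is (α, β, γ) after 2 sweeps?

(-0.934, -0.445, 0.951)

Iteration 1:
  α = (3 - (4)·-2.000 - (3)·-1.000) / (11) = 1.273
  β = (-5 - (4)·1.273 - (-2)·-1.000) / (-9) = 1.344
  γ = (8 - (-3)·1.273 - (-1)·1.344) / (5) = 2.633
Iteration 2:
  α = (3 - (4)·1.344 - (3)·2.633) / (11) = -0.934
  β = (-5 - (4)·-0.934 - (-2)·2.633) / (-9) = -0.445
  γ = (8 - (-3)·-0.934 - (-1)·-0.445) / (5) = 0.951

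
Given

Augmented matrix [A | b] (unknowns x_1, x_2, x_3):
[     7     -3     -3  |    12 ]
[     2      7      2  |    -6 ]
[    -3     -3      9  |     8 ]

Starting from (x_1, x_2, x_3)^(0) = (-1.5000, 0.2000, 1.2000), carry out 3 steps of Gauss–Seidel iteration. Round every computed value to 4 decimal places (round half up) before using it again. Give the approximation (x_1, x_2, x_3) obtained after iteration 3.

Iteration 1:
  x_1 = (12 - (-3)·0.2000 - (-3)·1.2000) / (7) = 2.3143
  x_2 = (-6 - (2)·2.3143 - (2)·1.2000) / (7) = -1.8612
  x_3 = (8 - (-3)·2.3143 - (-3)·-1.8612) / (9) = 1.0399
Iteration 2:
  x_1 = (12 - (-3)·-1.8612 - (-3)·1.0399) / (7) = 1.3623
  x_2 = (-6 - (2)·1.3623 - (2)·1.0399) / (7) = -1.5435
  x_3 = (8 - (-3)·1.3623 - (-3)·-1.5435) / (9) = 0.8285
Iteration 3:
  x_1 = (12 - (-3)·-1.5435 - (-3)·0.8285) / (7) = 1.4079
  x_2 = (-6 - (2)·1.4079 - (2)·0.8285) / (7) = -1.4961
  x_3 = (8 - (-3)·1.4079 - (-3)·-1.4961) / (9) = 0.8595

(1.4079, -1.4961, 0.8595)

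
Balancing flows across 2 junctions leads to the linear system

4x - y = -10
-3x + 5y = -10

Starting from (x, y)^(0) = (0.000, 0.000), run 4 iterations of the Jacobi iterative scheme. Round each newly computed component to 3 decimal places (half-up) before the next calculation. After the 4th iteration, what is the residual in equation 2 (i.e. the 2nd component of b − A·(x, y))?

-0.225

Iteration 1:
  x = (-10 - (-1)·0.000) / (4) = -2.500
  y = (-10 - (-3)·0.000) / (5) = -2.000
Iteration 2:
  x = (-10 - (-1)·-2.000) / (4) = -3.000
  y = (-10 - (-3)·-2.500) / (5) = -3.500
Iteration 3:
  x = (-10 - (-1)·-3.500) / (4) = -3.375
  y = (-10 - (-3)·-3.000) / (5) = -3.800
Iteration 4:
  x = (-10 - (-1)·-3.800) / (4) = -3.450
  y = (-10 - (-3)·-3.375) / (5) = -4.025
Residual b − A·x = (-0.225, -0.225)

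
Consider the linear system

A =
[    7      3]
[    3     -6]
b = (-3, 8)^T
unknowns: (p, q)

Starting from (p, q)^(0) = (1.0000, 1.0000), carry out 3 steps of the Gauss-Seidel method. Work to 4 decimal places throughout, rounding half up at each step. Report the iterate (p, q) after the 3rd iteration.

Iteration 1:
  p = (-3 - (3)·1.0000) / (7) = -0.8571
  q = (8 - (3)·-0.8571) / (-6) = -1.7619
Iteration 2:
  p = (-3 - (3)·-1.7619) / (7) = 0.3265
  q = (8 - (3)·0.3265) / (-6) = -1.1701
Iteration 3:
  p = (-3 - (3)·-1.1701) / (7) = 0.0729
  q = (8 - (3)·0.0729) / (-6) = -1.2969

(0.0729, -1.2969)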